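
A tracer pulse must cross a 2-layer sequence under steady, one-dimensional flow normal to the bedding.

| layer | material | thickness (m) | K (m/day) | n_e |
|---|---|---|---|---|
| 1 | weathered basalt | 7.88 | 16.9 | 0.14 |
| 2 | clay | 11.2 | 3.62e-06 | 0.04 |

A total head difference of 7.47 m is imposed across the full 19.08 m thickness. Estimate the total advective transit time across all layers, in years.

1760

With flow normal to the layers, continuity requires the same specific discharge q through every layer.
Σ(b_i/K_i) = 7.88/16.9 + 11.2/3.62e-06 = 3.094e+06 d.
q = Δh / Σ(b_i/K_i) = 7.47 / 3.094e+06 = 2.414e-06 m/day.
In each layer the seepage velocity is v_i = q/n_i, so the layer transit time is t_i = b_i·n_i / q:
  layer 1 (weathered basalt): t_1 = 7.88 × 0.14 / 2.414e-06 = 4.569e+05 d
  layer 2 (clay): t_2 = 11.2 × 0.04 / 2.414e-06 = 1.856e+05 d
Total t = Σ t_i = 6.425e+05 days = 1759 years.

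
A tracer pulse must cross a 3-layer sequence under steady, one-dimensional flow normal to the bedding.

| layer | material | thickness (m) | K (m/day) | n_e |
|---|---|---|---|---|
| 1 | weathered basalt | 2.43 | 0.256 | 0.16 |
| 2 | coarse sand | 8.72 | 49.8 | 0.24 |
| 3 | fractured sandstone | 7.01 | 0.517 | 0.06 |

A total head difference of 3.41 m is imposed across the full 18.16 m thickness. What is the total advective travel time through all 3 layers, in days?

With flow normal to the layers, continuity requires the same specific discharge q through every layer.
Σ(b_i/K_i) = 2.43/0.256 + 8.72/49.8 + 7.01/0.517 = 23.23 d.
q = Δh / Σ(b_i/K_i) = 3.41 / 23.23 = 0.1468 m/day.
In each layer the seepage velocity is v_i = q/n_i, so the layer transit time is t_i = b_i·n_i / q:
  layer 1 (weathered basalt): t_1 = 2.43 × 0.16 / 0.1468 = 2.648 d
  layer 2 (coarse sand): t_2 = 8.72 × 0.24 / 0.1468 = 14.25 d
  layer 3 (fractured sandstone): t_3 = 7.01 × 0.06 / 0.1468 = 2.865 d
Total t = Σ t_i = 19.77 days.

19.8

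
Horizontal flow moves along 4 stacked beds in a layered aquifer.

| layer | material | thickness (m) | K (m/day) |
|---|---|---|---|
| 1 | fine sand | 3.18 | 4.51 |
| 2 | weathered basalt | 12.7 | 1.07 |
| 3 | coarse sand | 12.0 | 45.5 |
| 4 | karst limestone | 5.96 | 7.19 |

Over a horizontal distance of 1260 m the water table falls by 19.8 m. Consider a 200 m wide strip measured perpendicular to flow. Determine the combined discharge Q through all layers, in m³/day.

1940

Flow is parallel to layering, so each bed carries its own Darcy discharge and the transmissivities add.
Σ(K_i·b_i) = 4.51×3.18 + 1.07×12.7 + 45.5×12.0 + 7.19×5.96 = 616.8 m²/day.
Hydraulic gradient i = Δh / L = 19.8 / 1260 = 0.01571.
Q = Σ(K_i·b_i) · W · i = 616.8 × 200 × 0.01571 = 1938 m³/day.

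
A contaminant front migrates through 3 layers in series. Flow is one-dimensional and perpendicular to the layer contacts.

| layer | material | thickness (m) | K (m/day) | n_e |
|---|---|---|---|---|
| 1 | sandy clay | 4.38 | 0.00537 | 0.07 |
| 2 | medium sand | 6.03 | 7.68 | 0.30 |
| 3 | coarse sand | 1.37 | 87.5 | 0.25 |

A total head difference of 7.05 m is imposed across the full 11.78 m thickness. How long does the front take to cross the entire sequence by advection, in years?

With flow normal to the layers, continuity requires the same specific discharge q through every layer.
Σ(b_i/K_i) = 4.38/0.00537 + 6.03/7.68 + 1.37/87.5 = 816.4 d.
q = Δh / Σ(b_i/K_i) = 7.05 / 816.4 = 0.008635 m/day.
In each layer the seepage velocity is v_i = q/n_i, so the layer transit time is t_i = b_i·n_i / q:
  layer 1 (sandy clay): t_1 = 4.38 × 0.07 / 0.008635 = 35.51 d
  layer 2 (medium sand): t_2 = 6.03 × 0.30 / 0.008635 = 209.5 d
  layer 3 (coarse sand): t_3 = 1.37 × 0.25 / 0.008635 = 39.66 d
Total t = Σ t_i = 284.7 days = 0.7794 years.

0.779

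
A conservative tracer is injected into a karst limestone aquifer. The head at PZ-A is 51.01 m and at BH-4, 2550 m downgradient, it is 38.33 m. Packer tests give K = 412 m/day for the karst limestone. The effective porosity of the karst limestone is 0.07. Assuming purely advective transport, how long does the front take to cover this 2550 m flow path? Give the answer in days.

Hydraulic gradient i = (51.01 − 38.33) / 2550 = 12.68 / 2550 = 0.004973.
Darcy flux q = K · i = 412.0 × 0.004973 = 2.049 m/day.
Seepage velocity v = q / n_e = 2.049 / 0.07 = 29.27 m/day.
Travel time t = L / v = 2550 / 29.27 = 87.13 days.

87.1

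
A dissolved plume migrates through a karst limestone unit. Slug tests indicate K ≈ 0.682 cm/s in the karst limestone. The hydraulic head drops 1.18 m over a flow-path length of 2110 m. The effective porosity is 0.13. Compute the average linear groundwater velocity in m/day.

Convert K: 0.682 cm/s × 864 = 589.2 m/day.
Hydraulic gradient i = Δh / L = 1.18 / 2110 = 0.0005592.
Darcy flux q = K · i = 589.2 × 0.0005592 = 0.3295 m/day.
Seepage velocity v = q / n_e = 0.3295 / 0.13 = 2.535 m/day.

2.53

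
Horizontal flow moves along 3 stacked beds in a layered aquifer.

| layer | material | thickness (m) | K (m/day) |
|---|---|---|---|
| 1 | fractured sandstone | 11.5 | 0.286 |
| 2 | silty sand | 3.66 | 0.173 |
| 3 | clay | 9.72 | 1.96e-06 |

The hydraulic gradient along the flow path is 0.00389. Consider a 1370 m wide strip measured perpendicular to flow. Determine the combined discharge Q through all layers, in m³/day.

20.9

Flow is parallel to layering, so each bed carries its own Darcy discharge and the transmissivities add.
Σ(K_i·b_i) = 0.286×11.5 + 0.173×3.66 + 1.96e-06×9.72 = 3.922 m²/day.
Hydraulic gradient i = 0.00389.
Q = Σ(K_i·b_i) · W · i = 3.922 × 1370 × 0.003890 = 20.90 m³/day.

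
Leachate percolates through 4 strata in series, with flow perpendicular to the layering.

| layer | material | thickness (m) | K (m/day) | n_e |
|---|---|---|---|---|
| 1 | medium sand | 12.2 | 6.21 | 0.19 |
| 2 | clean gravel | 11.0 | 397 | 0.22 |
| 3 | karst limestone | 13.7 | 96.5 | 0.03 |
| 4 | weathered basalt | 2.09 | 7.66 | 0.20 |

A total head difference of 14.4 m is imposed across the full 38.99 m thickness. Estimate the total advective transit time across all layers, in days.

0.931

With flow normal to the layers, continuity requires the same specific discharge q through every layer.
Σ(b_i/K_i) = 12.2/6.21 + 11.0/397 + 13.7/96.5 + 2.09/7.66 = 2.407 d.
q = Δh / Σ(b_i/K_i) = 14.4 / 2.407 = 5.982 m/day.
In each layer the seepage velocity is v_i = q/n_i, so the layer transit time is t_i = b_i·n_i / q:
  layer 1 (medium sand): t_1 = 12.2 × 0.19 / 5.982 = 0.3875 d
  layer 2 (clean gravel): t_2 = 11.0 × 0.22 / 5.982 = 0.4045 d
  layer 3 (karst limestone): t_3 = 13.7 × 0.03 / 5.982 = 0.06870 d
  layer 4 (weathered basalt): t_4 = 2.09 × 0.20 / 5.982 = 0.06987 d
Total t = Σ t_i = 0.9306 days.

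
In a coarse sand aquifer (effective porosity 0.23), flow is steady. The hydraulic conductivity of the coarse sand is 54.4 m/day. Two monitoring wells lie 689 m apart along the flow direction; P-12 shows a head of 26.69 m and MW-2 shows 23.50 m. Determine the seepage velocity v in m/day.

Hydraulic gradient i = (26.69 − 23.50) / 689 = 3.19 / 689 = 0.004630.
Darcy flux q = K · i = 54.40 × 0.004630 = 0.2519 m/day.
Seepage velocity v = q / n_e = 0.2519 / 0.23 = 1.095 m/day.

1.10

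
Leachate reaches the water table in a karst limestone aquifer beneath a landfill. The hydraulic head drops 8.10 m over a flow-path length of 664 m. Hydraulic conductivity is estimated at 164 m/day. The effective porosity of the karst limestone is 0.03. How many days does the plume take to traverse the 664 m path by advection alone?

9.96

Hydraulic gradient i = Δh / L = 8.10 / 664 = 0.01220.
Darcy flux q = K · i = 164.0 × 0.01220 = 2.001 m/day.
Seepage velocity v = q / n_e = 2.001 / 0.03 = 66.69 m/day.
Travel time t = L / v = 664 / 66.69 = 9.957 days.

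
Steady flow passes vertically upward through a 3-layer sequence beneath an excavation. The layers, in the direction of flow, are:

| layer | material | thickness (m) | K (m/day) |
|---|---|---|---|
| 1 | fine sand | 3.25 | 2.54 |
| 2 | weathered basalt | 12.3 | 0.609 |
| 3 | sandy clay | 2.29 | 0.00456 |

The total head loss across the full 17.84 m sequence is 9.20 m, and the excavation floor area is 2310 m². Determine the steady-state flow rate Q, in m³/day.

40.6

Flow is perpendicular to layering, so the layers act in series and the equivalent K is the thickness-weighted harmonic mean.
Total thickness L = 3.25 + 12.3 + 2.29 = 17.84 m.
Σ(b_i/K_i) = 3.25/2.54 + 12.3/0.609 + 2.29/0.00456 = 523.7 d.
K_eq = L / Σ(b_i/K_i) = 17.84 / 523.7 = 0.03407 m/day.
Q = K_eq · A · (Δh/L) = 0.03407 × 2310 × (9.20/17.84) = 40.58 m³/day.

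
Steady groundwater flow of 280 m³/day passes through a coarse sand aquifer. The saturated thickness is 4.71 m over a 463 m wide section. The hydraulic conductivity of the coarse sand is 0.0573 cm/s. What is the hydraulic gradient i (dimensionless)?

Convert K: 0.0573 cm/s × 864 = 49.51 m/day.
Cross-sectional area A = 463 × 4.71 = 2181 m².
From Q = K·A·i, i = Q / (K·A) = 280 / (49.51 × 2181) = 0.002594.

0.00259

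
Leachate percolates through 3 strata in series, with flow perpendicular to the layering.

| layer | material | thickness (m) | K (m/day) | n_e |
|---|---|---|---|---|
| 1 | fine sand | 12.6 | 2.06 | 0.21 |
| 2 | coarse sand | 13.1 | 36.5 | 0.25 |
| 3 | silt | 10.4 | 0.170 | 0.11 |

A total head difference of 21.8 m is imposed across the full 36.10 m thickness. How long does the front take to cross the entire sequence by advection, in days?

21.9

With flow normal to the layers, continuity requires the same specific discharge q through every layer.
Σ(b_i/K_i) = 12.6/2.06 + 13.1/36.5 + 10.4/0.170 = 67.65 d.
q = Δh / Σ(b_i/K_i) = 21.8 / 67.65 = 0.3222 m/day.
In each layer the seepage velocity is v_i = q/n_i, so the layer transit time is t_i = b_i·n_i / q:
  layer 1 (fine sand): t_1 = 12.6 × 0.21 / 0.3222 = 8.211 d
  layer 2 (coarse sand): t_2 = 13.1 × 0.25 / 0.3222 = 10.16 d
  layer 3 (silt): t_3 = 10.4 × 0.11 / 0.3222 = 3.550 d
Total t = Σ t_i = 21.92 days.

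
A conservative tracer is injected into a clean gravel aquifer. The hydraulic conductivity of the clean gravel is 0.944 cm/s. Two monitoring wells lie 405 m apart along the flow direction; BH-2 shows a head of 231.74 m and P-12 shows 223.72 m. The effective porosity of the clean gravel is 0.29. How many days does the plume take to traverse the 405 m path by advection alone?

7.27

Convert K: 0.944 cm/s × 864 = 815.6 m/day.
Hydraulic gradient i = (231.74 − 223.72) / 405 = 8.02 / 405 = 0.01980.
Darcy flux q = K · i = 815.6 × 0.01980 = 16.15 m/day.
Seepage velocity v = q / n_e = 16.15 / 0.29 = 55.69 m/day.
Travel time t = L / v = 405 / 55.69 = 7.272 days.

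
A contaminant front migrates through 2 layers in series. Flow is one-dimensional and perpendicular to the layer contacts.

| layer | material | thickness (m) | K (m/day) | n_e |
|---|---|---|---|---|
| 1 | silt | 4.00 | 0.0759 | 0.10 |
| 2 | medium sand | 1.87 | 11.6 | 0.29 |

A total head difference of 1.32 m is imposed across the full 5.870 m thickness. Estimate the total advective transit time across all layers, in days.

37.7

With flow normal to the layers, continuity requires the same specific discharge q through every layer.
Σ(b_i/K_i) = 4.00/0.0759 + 1.87/11.6 = 52.86 d.
q = Δh / Σ(b_i/K_i) = 1.32 / 52.86 = 0.02497 m/day.
In each layer the seepage velocity is v_i = q/n_i, so the layer transit time is t_i = b_i·n_i / q:
  layer 1 (silt): t_1 = 4.00 × 0.10 / 0.02497 = 16.02 d
  layer 2 (medium sand): t_2 = 1.87 × 0.29 / 0.02497 = 21.72 d
Total t = Σ t_i = 37.74 days.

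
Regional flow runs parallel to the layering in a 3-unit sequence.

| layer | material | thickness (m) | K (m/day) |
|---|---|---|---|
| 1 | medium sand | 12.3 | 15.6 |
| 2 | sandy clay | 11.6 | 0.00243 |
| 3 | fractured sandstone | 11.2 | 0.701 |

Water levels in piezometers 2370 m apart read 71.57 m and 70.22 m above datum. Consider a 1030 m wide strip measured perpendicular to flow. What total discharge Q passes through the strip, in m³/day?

Flow is parallel to layering, so each bed carries its own Darcy discharge and the transmissivities add.
Σ(K_i·b_i) = 15.6×12.3 + 0.00243×11.6 + 0.701×11.2 = 199.8 m²/day.
Hydraulic gradient i = (71.57 − 70.22) / 2370 = 1.35 / 2370 = 0.0005696.
Q = Σ(K_i·b_i) · W · i = 199.8 × 1030 × 0.0005696 = 117.2 m³/day.

117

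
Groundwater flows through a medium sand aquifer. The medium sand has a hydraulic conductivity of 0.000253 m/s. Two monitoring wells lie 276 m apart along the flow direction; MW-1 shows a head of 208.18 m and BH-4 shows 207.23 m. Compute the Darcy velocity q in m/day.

Convert K: 0.000253 m/s × 86400 = 21.86 m/day.
Hydraulic gradient i = (208.18 − 207.23) / 276 = 0.95 / 276 = 0.003442.
Specific discharge q = K · i = 21.86 × 0.003442 = 0.07524 m/day.

0.0752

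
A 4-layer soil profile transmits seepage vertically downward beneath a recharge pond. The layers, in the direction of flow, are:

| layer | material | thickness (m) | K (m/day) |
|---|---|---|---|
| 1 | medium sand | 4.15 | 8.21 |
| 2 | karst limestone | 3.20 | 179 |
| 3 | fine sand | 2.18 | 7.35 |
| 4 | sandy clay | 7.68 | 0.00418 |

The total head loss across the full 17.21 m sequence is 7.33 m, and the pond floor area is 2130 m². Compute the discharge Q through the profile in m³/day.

Flow is perpendicular to layering, so the layers act in series and the equivalent K is the thickness-weighted harmonic mean.
Total thickness L = 4.15 + 3.20 + 2.18 + 7.68 = 17.21 m.
Σ(b_i/K_i) = 4.15/8.21 + 3.20/179 + 2.18/7.35 + 7.68/0.00418 = 1838 d.
K_eq = L / Σ(b_i/K_i) = 17.21 / 1838 = 0.009363 m/day.
Q = K_eq · A · (Δh/L) = 0.009363 × 2130 × (7.33/17.21) = 8.494 m³/day.

8.49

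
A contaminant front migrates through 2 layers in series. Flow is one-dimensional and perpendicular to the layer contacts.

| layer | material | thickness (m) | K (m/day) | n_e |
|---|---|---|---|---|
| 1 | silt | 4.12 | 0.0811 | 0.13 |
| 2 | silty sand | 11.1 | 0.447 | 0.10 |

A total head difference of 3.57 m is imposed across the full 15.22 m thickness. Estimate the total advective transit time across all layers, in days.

34.9

With flow normal to the layers, continuity requires the same specific discharge q through every layer.
Σ(b_i/K_i) = 4.12/0.0811 + 11.1/0.447 = 75.63 d.
q = Δh / Σ(b_i/K_i) = 3.57 / 75.63 = 0.04720 m/day.
In each layer the seepage velocity is v_i = q/n_i, so the layer transit time is t_i = b_i·n_i / q:
  layer 1 (silt): t_1 = 4.12 × 0.13 / 0.04720 = 11.35 d
  layer 2 (silty sand): t_2 = 11.1 × 0.10 / 0.04720 = 23.52 d
Total t = Σ t_i = 34.86 days.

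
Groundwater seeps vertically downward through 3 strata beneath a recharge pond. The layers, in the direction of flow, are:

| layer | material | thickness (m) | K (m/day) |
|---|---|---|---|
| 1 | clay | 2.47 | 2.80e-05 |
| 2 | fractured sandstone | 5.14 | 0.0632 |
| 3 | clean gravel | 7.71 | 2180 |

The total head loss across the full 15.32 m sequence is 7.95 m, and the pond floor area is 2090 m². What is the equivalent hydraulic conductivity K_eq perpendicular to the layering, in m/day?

Flow is perpendicular to layering, so the layers act in series and the equivalent K is the thickness-weighted harmonic mean.
Total thickness L = 2.47 + 5.14 + 7.71 = 15.32 m.
Σ(b_i/K_i) = 2.47/2.80e-05 + 5.14/0.0632 + 7.71/2180 = 88296 d.
K_eq = L / Σ(b_i/K_i) = 15.32 / 88296 = 0.0001735 m/day.

0.000174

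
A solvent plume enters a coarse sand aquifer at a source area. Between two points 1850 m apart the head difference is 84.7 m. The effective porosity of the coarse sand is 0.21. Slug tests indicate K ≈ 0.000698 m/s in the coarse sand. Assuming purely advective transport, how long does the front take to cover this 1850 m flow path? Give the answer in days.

Convert K: 0.000698 m/s × 86400 = 60.31 m/day.
Hydraulic gradient i = Δh / L = 84.7 / 1850 = 0.04578.
Darcy flux q = K · i = 60.31 × 0.04578 = 2.761 m/day.
Seepage velocity v = q / n_e = 2.761 / 0.21 = 13.15 m/day.
Travel time t = L / v = 1850 / 13.15 = 140.7 days.

141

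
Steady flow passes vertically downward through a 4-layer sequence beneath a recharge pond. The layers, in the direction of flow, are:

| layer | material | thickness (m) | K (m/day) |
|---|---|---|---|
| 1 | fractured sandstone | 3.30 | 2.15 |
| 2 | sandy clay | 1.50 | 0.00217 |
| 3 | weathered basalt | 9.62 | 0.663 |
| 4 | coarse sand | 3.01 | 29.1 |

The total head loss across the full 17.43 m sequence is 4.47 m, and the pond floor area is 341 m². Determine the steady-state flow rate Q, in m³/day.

Flow is perpendicular to layering, so the layers act in series and the equivalent K is the thickness-weighted harmonic mean.
Total thickness L = 3.30 + 1.50 + 9.62 + 3.01 = 17.43 m.
Σ(b_i/K_i) = 3.30/2.15 + 1.50/0.00217 + 9.62/0.663 + 3.01/29.1 = 707.4 d.
K_eq = L / Σ(b_i/K_i) = 17.43 / 707.4 = 0.02464 m/day.
Q = K_eq · A · (Δh/L) = 0.02464 × 341 × (4.47/17.43) = 2.155 m³/day.

2.15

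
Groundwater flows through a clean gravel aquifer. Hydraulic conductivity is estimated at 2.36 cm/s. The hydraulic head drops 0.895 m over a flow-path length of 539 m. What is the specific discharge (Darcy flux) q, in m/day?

3.39

Convert K: 2.36 cm/s × 864 = 2039 m/day.
Hydraulic gradient i = Δh / L = 0.895 / 539 = 0.001660.
Specific discharge q = K · i = 2039 × 0.001660 = 3.386 m/day.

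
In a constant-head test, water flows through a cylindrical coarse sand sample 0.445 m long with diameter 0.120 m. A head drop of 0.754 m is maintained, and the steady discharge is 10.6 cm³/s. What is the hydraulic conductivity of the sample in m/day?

Cross-sectional area A = π·(d/2)² = π × (0.120/2)² = 0.01131 m².
Convert discharge: 10.6 cm³/s = 1.060e-05 m³/s.
Darcy's law rearranged: K = Q·L / (A·Δh) = 1.060e-05 × 0.445 / (0.01131 × 0.754) = 0.0005531 m/s = 47.79 m/day.

47.8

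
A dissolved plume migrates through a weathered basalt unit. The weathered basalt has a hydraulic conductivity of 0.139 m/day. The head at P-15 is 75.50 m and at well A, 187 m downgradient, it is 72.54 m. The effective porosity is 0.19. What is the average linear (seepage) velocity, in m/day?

0.0116

Hydraulic gradient i = (75.50 − 72.54) / 187 = 2.96 / 187 = 0.01583.
Darcy flux q = K · i = 0.1390 × 0.01583 = 0.002200 m/day.
Seepage velocity v = q / n_e = 0.002200 / 0.19 = 0.01158 m/day.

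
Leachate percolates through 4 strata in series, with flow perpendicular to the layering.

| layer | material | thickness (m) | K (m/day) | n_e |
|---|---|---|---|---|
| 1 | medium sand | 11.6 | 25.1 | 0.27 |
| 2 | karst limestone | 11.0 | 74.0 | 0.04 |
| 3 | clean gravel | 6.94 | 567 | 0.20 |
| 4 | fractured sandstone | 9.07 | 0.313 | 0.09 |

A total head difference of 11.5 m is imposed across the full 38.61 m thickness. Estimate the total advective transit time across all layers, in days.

14.9

With flow normal to the layers, continuity requires the same specific discharge q through every layer.
Σ(b_i/K_i) = 11.6/25.1 + 11.0/74.0 + 6.94/567 + 9.07/0.313 = 29.60 d.
q = Δh / Σ(b_i/K_i) = 11.5 / 29.60 = 0.3885 m/day.
In each layer the seepage velocity is v_i = q/n_i, so the layer transit time is t_i = b_i·n_i / q:
  layer 1 (medium sand): t_1 = 11.6 × 0.27 / 0.3885 = 8.062 d
  layer 2 (karst limestone): t_2 = 11.0 × 0.04 / 0.3885 = 1.133 d
  layer 3 (clean gravel): t_3 = 6.94 × 0.20 / 0.3885 = 3.573 d
  layer 4 (fractured sandstone): t_4 = 9.07 × 0.09 / 0.3885 = 2.101 d
Total t = Σ t_i = 14.87 days.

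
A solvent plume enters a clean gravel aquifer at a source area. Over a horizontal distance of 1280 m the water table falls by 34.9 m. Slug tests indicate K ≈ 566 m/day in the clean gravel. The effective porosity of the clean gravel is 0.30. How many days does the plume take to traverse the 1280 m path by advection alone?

24.9

Hydraulic gradient i = Δh / L = 34.9 / 1280 = 0.02727.
Darcy flux q = K · i = 566.0 × 0.02727 = 15.43 m/day.
Seepage velocity v = q / n_e = 15.43 / 0.30 = 51.44 m/day.
Travel time t = L / v = 1280 / 51.44 = 24.88 days.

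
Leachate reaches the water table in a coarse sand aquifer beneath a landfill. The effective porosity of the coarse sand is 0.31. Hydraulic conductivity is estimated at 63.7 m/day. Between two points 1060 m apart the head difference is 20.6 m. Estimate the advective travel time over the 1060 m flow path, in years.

Hydraulic gradient i = Δh / L = 20.6 / 1060 = 0.01943.
Darcy flux q = K · i = 63.70 × 0.01943 = 1.238 m/day.
Seepage velocity v = q / n_e = 1.238 / 0.31 = 3.993 m/day.
Travel time t = L / v = 1060 / 3.993 = 265.4 days = 0.7267 years.

0.727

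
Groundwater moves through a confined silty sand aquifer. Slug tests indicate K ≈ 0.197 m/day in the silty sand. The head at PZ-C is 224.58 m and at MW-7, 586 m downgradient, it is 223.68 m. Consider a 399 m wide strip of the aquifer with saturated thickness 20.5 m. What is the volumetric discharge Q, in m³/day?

2.47

Cross-sectional area A = 399 × 20.5 = 8180 m².
Hydraulic gradient i = (224.58 − 223.68) / 586 = 0.9 / 586 = 0.001536.
Darcy's law: Q = K · A · i = 0.1970 × 8180 × 0.001536 = 2.475 m³/day.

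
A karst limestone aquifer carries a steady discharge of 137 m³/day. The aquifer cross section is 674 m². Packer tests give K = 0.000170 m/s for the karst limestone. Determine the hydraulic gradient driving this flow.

0.0138

Convert K: 0.000170 m/s × 86400 = 14.69 m/day.
From Q = K·A·i, i = Q / (K·A) = 137 / (14.69 × 674.0) = 0.01384.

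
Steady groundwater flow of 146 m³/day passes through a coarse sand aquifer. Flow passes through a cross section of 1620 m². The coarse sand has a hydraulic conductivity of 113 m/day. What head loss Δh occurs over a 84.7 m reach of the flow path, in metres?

0.0676

From Q = K·A·i, i = Q / (K·A) = 146 / (113.0 × 1620) = 0.0007976.
Head loss Δh = i · L = 0.0007976 × 84.7 = 0.06755 m.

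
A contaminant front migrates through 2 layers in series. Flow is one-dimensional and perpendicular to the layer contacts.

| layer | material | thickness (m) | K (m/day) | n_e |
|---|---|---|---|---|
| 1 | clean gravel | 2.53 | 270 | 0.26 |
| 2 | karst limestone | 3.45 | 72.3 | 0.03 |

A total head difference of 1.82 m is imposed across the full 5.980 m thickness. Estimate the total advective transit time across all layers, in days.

With flow normal to the layers, continuity requires the same specific discharge q through every layer.
Σ(b_i/K_i) = 2.53/270 + 3.45/72.3 = 0.05709 d.
q = Δh / Σ(b_i/K_i) = 1.82 / 0.05709 = 31.88 m/day.
In each layer the seepage velocity is v_i = q/n_i, so the layer transit time is t_i = b_i·n_i / q:
  layer 1 (clean gravel): t_1 = 2.53 × 0.26 / 31.88 = 0.02063 d
  layer 2 (karst limestone): t_2 = 3.45 × 0.03 / 31.88 = 0.003247 d
Total t = Σ t_i = 0.02388 days.

0.0239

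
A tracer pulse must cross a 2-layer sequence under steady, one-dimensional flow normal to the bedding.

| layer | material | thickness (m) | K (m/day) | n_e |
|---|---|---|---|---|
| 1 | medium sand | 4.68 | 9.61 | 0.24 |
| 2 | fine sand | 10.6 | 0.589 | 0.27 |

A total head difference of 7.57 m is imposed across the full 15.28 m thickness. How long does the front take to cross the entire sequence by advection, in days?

With flow normal to the layers, continuity requires the same specific discharge q through every layer.
Σ(b_i/K_i) = 4.68/9.61 + 10.6/0.589 = 18.48 d.
q = Δh / Σ(b_i/K_i) = 7.57 / 18.48 = 0.4096 m/day.
In each layer the seepage velocity is v_i = q/n_i, so the layer transit time is t_i = b_i·n_i / q:
  layer 1 (medium sand): t_1 = 4.68 × 0.24 / 0.4096 = 2.743 d
  layer 2 (fine sand): t_2 = 10.6 × 0.27 / 0.4096 = 6.988 d
Total t = Σ t_i = 9.731 days.

9.73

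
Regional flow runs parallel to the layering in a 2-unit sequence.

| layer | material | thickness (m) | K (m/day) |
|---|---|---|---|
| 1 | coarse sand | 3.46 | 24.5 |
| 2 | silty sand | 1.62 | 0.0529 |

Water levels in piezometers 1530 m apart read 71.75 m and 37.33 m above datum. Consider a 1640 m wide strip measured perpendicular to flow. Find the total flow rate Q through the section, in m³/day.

Flow is parallel to layering, so each bed carries its own Darcy discharge and the transmissivities add.
Σ(K_i·b_i) = 24.5×3.46 + 0.0529×1.62 = 84.86 m²/day.
Hydraulic gradient i = (71.75 − 37.33) / 1530 = 34.42 / 1530 = 0.02250.
Q = Σ(K_i·b_i) · W · i = 84.86 × 1640 × 0.02250 = 3131 m³/day.

3130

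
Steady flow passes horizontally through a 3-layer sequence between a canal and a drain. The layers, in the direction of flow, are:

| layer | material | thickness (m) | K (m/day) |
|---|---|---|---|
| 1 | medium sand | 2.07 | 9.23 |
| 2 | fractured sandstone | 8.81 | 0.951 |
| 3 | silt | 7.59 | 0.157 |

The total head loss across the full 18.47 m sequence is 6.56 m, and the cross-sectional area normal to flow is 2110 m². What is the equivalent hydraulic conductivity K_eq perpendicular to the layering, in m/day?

Flow is perpendicular to layering, so the layers act in series and the equivalent K is the thickness-weighted harmonic mean.
Total thickness L = 2.07 + 8.81 + 7.59 = 18.47 m.
Σ(b_i/K_i) = 2.07/9.23 + 8.81/0.951 + 7.59/0.157 = 57.83 d.
K_eq = L / Σ(b_i/K_i) = 18.47 / 57.83 = 0.3194 m/day.

0.319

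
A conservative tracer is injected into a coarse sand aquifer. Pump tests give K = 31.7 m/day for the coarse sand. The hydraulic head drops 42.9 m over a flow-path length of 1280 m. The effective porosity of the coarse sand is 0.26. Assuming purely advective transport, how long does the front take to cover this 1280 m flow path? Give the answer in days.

313

Hydraulic gradient i = Δh / L = 42.9 / 1280 = 0.03352.
Darcy flux q = K · i = 31.70 × 0.03352 = 1.062 m/day.
Seepage velocity v = q / n_e = 1.062 / 0.26 = 4.086 m/day.
Travel time t = L / v = 1280 / 4.086 = 313.2 days.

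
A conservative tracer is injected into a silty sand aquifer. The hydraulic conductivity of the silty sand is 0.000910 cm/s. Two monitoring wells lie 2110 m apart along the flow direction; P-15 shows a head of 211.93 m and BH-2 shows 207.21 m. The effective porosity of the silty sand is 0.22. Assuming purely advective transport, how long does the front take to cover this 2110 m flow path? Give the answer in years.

Convert K: 0.000910 cm/s × 864 = 0.7862 m/day.
Hydraulic gradient i = (211.93 − 207.21) / 2110 = 4.72 / 2110 = 0.002237.
Darcy flux q = K · i = 0.7862 × 0.002237 = 0.001759 m/day.
Seepage velocity v = q / n_e = 0.001759 / 0.22 = 0.007995 m/day.
Travel time t = L / v = 2110 / 0.007995 = 2.639e+05 days = 722.6 years.

723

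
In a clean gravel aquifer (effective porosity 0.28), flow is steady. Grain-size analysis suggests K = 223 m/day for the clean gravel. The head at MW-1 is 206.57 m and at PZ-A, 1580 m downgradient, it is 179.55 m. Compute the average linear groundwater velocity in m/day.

Hydraulic gradient i = (206.57 − 179.55) / 1580 = 27.02 / 1580 = 0.01710.
Darcy flux q = K · i = 223.0 × 0.01710 = 3.814 m/day.
Seepage velocity v = q / n_e = 3.814 / 0.28 = 13.62 m/day.

13.6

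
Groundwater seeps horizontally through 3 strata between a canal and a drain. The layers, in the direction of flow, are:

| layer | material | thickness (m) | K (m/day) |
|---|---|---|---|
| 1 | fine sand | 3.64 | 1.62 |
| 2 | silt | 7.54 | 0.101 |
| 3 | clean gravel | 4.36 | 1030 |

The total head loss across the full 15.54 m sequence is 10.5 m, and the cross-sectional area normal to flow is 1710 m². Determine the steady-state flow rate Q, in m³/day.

Flow is perpendicular to layering, so the layers act in series and the equivalent K is the thickness-weighted harmonic mean.
Total thickness L = 3.64 + 7.54 + 4.36 = 15.54 m.
Σ(b_i/K_i) = 3.64/1.62 + 7.54/0.101 + 4.36/1030 = 76.90 d.
K_eq = L / Σ(b_i/K_i) = 15.54 / 76.90 = 0.2021 m/day.
Q = K_eq · A · (Δh/L) = 0.2021 × 1710 × (10.5/15.54) = 233.5 m³/day.

233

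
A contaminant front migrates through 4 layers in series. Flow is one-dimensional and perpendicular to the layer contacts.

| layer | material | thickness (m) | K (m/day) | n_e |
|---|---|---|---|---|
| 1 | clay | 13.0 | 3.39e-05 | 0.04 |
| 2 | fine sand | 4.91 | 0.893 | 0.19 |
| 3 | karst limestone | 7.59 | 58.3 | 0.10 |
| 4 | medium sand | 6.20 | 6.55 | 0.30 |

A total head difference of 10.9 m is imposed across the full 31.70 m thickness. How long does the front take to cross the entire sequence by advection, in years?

With flow normal to the layers, continuity requires the same specific discharge q through every layer.
Σ(b_i/K_i) = 13.0/3.39e-05 + 4.91/0.893 + 7.59/58.3 + 6.20/6.55 = 3.835e+05 d.
q = Δh / Σ(b_i/K_i) = 10.9 / 3.835e+05 = 2.842e-05 m/day.
In each layer the seepage velocity is v_i = q/n_i, so the layer transit time is t_i = b_i·n_i / q:
  layer 1 (clay): t_1 = 13.0 × 0.04 / 2.842e-05 = 18295 d
  layer 2 (fine sand): t_2 = 4.91 × 0.19 / 2.842e-05 = 32822 d
  layer 3 (karst limestone): t_3 = 7.59 × 0.10 / 2.842e-05 = 26703 d
  layer 4 (medium sand): t_4 = 6.20 × 0.30 / 2.842e-05 = 65439 d
Total t = Σ t_i = 1.433e+05 days = 392.2 years.

392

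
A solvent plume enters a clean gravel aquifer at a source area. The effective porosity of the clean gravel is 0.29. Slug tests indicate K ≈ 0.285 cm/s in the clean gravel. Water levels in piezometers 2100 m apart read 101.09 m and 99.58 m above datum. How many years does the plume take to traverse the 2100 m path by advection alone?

9.42

Convert K: 0.285 cm/s × 864 = 246.2 m/day.
Hydraulic gradient i = (101.09 − 99.58) / 2100 = 1.51 / 2100 = 0.0007190.
Darcy flux q = K · i = 246.2 × 0.0007190 = 0.1771 m/day.
Seepage velocity v = q / n_e = 0.1771 / 0.29 = 0.6105 m/day.
Travel time t = L / v = 2100 / 0.6105 = 3440 days = 9.417 years.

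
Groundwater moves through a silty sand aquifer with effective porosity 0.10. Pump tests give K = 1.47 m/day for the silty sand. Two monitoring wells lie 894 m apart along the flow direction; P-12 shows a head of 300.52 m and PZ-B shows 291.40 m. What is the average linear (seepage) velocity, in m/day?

0.150

Hydraulic gradient i = (300.52 − 291.40) / 894 = 9.12 / 894 = 0.01020.
Darcy flux q = K · i = 1.470 × 0.01020 = 0.01500 m/day.
Seepage velocity v = q / n_e = 0.01500 / 0.10 = 0.1500 m/day.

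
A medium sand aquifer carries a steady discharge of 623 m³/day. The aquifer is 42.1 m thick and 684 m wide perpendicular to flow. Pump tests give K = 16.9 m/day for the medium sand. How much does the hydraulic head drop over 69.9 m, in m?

Cross-sectional area A = 684 × 42.1 = 28796 m².
From Q = K·A·i, i = Q / (K·A) = 623 / (16.90 × 28796) = 0.001280.
Head loss Δh = i · L = 0.001280 × 69.9 = 0.08948 m.

0.0895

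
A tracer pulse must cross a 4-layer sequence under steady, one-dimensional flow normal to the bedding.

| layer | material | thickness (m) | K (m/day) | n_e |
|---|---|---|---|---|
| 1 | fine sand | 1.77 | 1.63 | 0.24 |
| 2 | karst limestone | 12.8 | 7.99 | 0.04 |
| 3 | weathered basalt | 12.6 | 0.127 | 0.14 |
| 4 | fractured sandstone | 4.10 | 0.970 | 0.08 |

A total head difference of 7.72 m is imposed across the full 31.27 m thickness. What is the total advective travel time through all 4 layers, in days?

With flow normal to the layers, continuity requires the same specific discharge q through every layer.
Σ(b_i/K_i) = 1.77/1.63 + 12.8/7.99 + 12.6/0.127 + 4.10/0.970 = 106.1 d.
q = Δh / Σ(b_i/K_i) = 7.72 / 106.1 = 0.07274 m/day.
In each layer the seepage velocity is v_i = q/n_i, so the layer transit time is t_i = b_i·n_i / q:
  layer 1 (fine sand): t_1 = 1.77 × 0.24 / 0.07274 = 5.840 d
  layer 2 (karst limestone): t_2 = 12.8 × 0.04 / 0.07274 = 7.038 d
  layer 3 (weathered basalt): t_3 = 12.6 × 0.14 / 0.07274 = 24.25 d
  layer 4 (fractured sandstone): t_4 = 4.10 × 0.08 / 0.07274 = 4.509 d
Total t = Σ t_i = 41.64 days.

41.6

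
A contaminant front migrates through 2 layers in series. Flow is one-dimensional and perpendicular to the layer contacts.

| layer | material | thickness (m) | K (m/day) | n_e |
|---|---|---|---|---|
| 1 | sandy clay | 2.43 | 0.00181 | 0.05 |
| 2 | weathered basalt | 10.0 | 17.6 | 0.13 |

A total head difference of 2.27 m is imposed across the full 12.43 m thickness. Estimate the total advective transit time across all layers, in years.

With flow normal to the layers, continuity requires the same specific discharge q through every layer.
Σ(b_i/K_i) = 2.43/0.00181 + 10.0/17.6 = 1343 d.
q = Δh / Σ(b_i/K_i) = 2.27 / 1343 = 0.001690 m/day.
In each layer the seepage velocity is v_i = q/n_i, so the layer transit time is t_i = b_i·n_i / q:
  layer 1 (sandy clay): t_1 = 2.43 × 0.05 / 0.001690 = 71.89 d
  layer 2 (weathered basalt): t_2 = 10.0 × 0.13 / 0.001690 = 769.2 d
Total t = Σ t_i = 841.1 days = 2.303 years.

2.30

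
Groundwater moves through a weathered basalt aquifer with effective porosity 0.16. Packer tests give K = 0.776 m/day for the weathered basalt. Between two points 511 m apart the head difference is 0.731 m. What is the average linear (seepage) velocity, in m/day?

0.00694

Hydraulic gradient i = Δh / L = 0.731 / 511 = 0.001431.
Darcy flux q = K · i = 0.7760 × 0.001431 = 0.001110 m/day.
Seepage velocity v = q / n_e = 0.001110 / 0.16 = 0.006938 m/day.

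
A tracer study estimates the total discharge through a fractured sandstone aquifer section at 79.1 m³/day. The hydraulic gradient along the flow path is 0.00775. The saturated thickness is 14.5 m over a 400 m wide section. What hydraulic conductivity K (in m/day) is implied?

Cross-sectional area A = 400 × 14.5 = 5800 m².
Hydraulic gradient i = 0.00775.
From Q = K·A·i, K = Q / (A·i) = 79.1 / (5800 × 0.007750) = 1.760 m/day.

1.76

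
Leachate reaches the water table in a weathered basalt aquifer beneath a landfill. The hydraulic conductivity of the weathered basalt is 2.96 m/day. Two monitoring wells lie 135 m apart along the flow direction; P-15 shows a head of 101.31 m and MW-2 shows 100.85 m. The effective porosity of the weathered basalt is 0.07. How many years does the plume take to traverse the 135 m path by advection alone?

2.57

Hydraulic gradient i = (101.31 − 100.85) / 135 = 0.46 / 135 = 0.003407.
Darcy flux q = K · i = 2.960 × 0.003407 = 0.01009 m/day.
Seepage velocity v = q / n_e = 0.01009 / 0.07 = 0.1441 m/day.
Travel time t = L / v = 135 / 0.1441 = 936.9 days = 2.565 years.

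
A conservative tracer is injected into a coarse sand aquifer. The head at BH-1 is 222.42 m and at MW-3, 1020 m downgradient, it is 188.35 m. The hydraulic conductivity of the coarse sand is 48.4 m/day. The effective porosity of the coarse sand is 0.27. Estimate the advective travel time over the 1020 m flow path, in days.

170

Hydraulic gradient i = (222.42 − 188.35) / 1020 = 34.07 / 1020 = 0.03340.
Darcy flux q = K · i = 48.40 × 0.03340 = 1.617 m/day.
Seepage velocity v = q / n_e = 1.617 / 0.27 = 5.988 m/day.
Travel time t = L / v = 1020 / 5.988 = 170.4 days.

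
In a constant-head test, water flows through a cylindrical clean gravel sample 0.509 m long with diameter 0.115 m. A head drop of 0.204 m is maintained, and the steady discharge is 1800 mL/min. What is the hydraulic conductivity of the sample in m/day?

623

Cross-sectional area A = π·(d/2)² = π × (0.115/2)² = 0.01039 m².
Convert discharge: 1800 mL/min = 3.000e-05 m³/s.
Darcy's law rearranged: K = Q·L / (A·Δh) = 3.000e-05 × 0.509 / (0.01039 × 0.204) = 0.007206 m/s = 622.6 m/day.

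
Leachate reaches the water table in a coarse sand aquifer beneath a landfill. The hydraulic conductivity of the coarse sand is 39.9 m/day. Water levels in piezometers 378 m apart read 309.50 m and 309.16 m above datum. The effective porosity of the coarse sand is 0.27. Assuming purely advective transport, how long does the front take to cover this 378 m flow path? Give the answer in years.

Hydraulic gradient i = (309.50 − 309.16) / 378 = 0.34 / 378 = 0.0008995.
Darcy flux q = K · i = 39.90 × 0.0008995 = 0.03589 m/day.
Seepage velocity v = q / n_e = 0.03589 / 0.27 = 0.1329 m/day.
Travel time t = L / v = 378 / 0.1329 = 2844 days = 7.786 years.

7.79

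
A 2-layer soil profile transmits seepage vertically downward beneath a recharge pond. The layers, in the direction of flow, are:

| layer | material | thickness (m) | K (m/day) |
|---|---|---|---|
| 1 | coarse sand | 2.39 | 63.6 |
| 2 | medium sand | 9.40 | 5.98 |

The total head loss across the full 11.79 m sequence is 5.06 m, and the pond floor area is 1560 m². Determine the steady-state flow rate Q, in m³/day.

4900

Flow is perpendicular to layering, so the layers act in series and the equivalent K is the thickness-weighted harmonic mean.
Total thickness L = 2.39 + 9.40 = 11.79 m.
Σ(b_i/K_i) = 2.39/63.6 + 9.40/5.98 = 1.609 d.
K_eq = L / Σ(b_i/K_i) = 11.79 / 1.609 = 7.325 m/day.
Q = K_eq · A · (Δh/L) = 7.325 × 1560 × (5.06/11.79) = 4904 m³/day.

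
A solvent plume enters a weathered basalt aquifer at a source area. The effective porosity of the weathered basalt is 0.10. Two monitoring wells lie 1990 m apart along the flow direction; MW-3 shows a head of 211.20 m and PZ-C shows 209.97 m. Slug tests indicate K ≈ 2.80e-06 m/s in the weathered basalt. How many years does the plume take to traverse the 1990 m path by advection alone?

3640

Convert K: 2.80e-06 m/s × 86400 = 0.2419 m/day.
Hydraulic gradient i = (211.20 − 209.97) / 1990 = 1.23 / 1990 = 0.0006181.
Darcy flux q = K · i = 0.2419 × 0.0006181 = 0.0001495 m/day.
Seepage velocity v = q / n_e = 0.0001495 / 0.10 = 0.001495 m/day.
Travel time t = L / v = 1990 / 0.001495 = 1.331e+06 days = 3644 years.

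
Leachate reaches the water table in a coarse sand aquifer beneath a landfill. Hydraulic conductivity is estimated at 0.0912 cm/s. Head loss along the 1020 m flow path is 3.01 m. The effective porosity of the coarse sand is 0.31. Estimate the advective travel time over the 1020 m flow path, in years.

Convert K: 0.0912 cm/s × 864 = 78.80 m/day.
Hydraulic gradient i = Δh / L = 3.01 / 1020 = 0.002951.
Darcy flux q = K · i = 78.80 × 0.002951 = 0.2325 m/day.
Seepage velocity v = q / n_e = 0.2325 / 0.31 = 0.7501 m/day.
Travel time t = L / v = 1020 / 0.7501 = 1360 days = 3.723 years.

3.72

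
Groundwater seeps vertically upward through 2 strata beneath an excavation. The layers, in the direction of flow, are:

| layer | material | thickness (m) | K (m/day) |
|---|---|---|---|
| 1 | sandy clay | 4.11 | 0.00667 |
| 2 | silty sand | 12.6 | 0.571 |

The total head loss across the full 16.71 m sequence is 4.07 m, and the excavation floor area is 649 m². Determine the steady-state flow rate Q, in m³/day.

4.14

Flow is perpendicular to layering, so the layers act in series and the equivalent K is the thickness-weighted harmonic mean.
Total thickness L = 4.11 + 12.6 = 16.71 m.
Σ(b_i/K_i) = 4.11/0.00667 + 12.6/0.571 = 638.3 d.
K_eq = L / Σ(b_i/K_i) = 16.71 / 638.3 = 0.02618 m/day.
Q = K_eq · A · (Δh/L) = 0.02618 × 649 × (4.07/16.71) = 4.138 m³/day.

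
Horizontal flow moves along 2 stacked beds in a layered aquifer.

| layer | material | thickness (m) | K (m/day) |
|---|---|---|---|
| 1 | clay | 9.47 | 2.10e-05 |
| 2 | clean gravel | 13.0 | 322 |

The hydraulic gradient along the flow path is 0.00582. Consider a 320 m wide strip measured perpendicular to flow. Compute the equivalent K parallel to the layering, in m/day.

186

Flow is parallel to layering, so each bed carries its own Darcy discharge and the transmissivities add.
Σ(K_i·b_i) = 2.10e-05×9.47 + 322×13.0 = 4186 m²/day.
Total thickness b = 22.47 m, so K_eq = Σ(K_i·b_i)/b = 186.3 m/day.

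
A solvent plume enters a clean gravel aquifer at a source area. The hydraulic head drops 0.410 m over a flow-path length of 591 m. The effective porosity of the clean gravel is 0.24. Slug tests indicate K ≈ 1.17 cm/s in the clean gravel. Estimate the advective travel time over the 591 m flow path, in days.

202

Convert K: 1.17 cm/s × 864 = 1011 m/day.
Hydraulic gradient i = Δh / L = 0.410 / 591 = 0.0006937.
Darcy flux q = K · i = 1011 × 0.0006937 = 0.7013 m/day.
Seepage velocity v = q / n_e = 0.7013 / 0.24 = 2.922 m/day.
Travel time t = L / v = 591 / 2.922 = 202.3 days.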